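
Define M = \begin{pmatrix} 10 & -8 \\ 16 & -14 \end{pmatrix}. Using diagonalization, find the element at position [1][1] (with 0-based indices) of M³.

Characteristic polynomial: s^2 + 4s - 12 = (s - 2)(s + 6), so the eigenvalues are -6, 2.
s=2: eigenvector (1, 1).
s=-6: eigenvector (1, 2).
P = [[1, 1], [1, 2]], D = diag(2, -6), P⁻¹ = [[2, -1], [-1, 1]].
M³ = P·diag(8, -216)·P⁻¹ = [[232, -224], [448, -440]].
The requested entry is -440.

-440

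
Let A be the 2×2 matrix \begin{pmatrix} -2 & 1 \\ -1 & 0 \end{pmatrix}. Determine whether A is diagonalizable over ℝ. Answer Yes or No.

No

Characteristic polynomial: p(r) = r^2 + 2r + 1 = (r + 1)^2.
r = -1 has algebraic multiplicity 2; rank(A + 1I) = 1, so geometric multiplicity = 1.
Geometric multiplicity < algebraic multiplicity, so A is not diagonalizable.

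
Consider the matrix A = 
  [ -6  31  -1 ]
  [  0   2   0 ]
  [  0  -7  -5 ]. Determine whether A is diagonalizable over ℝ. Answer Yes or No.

Characteristic polynomial: p(λ) = λ^3 + 9λ^2 + 8λ - 60 = (λ - 2)(λ + 5)(λ + 6).
All 3 eigenvalues are distinct, so A is diagonalizable.

Yes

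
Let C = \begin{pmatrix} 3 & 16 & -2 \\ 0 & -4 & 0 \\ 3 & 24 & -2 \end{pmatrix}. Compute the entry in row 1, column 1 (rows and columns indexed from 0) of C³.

-64

Characteristic polynomial: s^3 + 3s^2 - 4s = s(s - 1)(s + 4), so the eigenvalues are -4, 0, 1.
s=1: eigenvector (1, 0, 1).
s=-4: eigenvector (-4, 1, -6).
s=0: eigenvector (2, 0, 3).
P = [[1, -4, 2], [0, 1, 0], [1, -6, 3]], D = diag(1, -4, 0), P⁻¹ = [[3, 0, -2], [0, 1, 0], [-1, 2, 1]].
C³ = P·diag(1, -64, 0)·P⁻¹ = [[3, 256, -2], [0, -64, 0], [3, 384, -2]].
The requested entry is -64.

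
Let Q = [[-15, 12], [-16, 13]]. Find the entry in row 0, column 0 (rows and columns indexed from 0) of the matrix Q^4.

321

Characteristic polynomial: r^2 + 2r - 3 = (r - 1)(r + 3), so the eigenvalues are -3, 1.
r=-3: eigenvector (1, 1).
r=1: eigenvector (-3, -4).
P = [[1, -3], [1, -4]], D = diag(-3, 1), P⁻¹ = [[4, -3], [1, -1]].
Q⁴ = P·diag(81, 1)·P⁻¹ = [[321, -240], [320, -239]].
The requested entry is 321.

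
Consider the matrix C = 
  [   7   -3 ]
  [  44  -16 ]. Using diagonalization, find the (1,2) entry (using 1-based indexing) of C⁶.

34587

Characteristic polynomial: s^2 + 9s + 20 = (s + 4)(s + 5), so the eigenvalues are -5, -4.
s=-5: eigenvector (1, 4).
s=-4: eigenvector (-3, -11).
P = [[1, -3], [4, -11]], D = diag(-5, -4), P⁻¹ = [[-11, 3], [-4, 1]].
C⁶ = P·diag(15625, 4096)·P⁻¹ = [[-122723, 34587], [-507276, 142444]].
The requested entry is 34587.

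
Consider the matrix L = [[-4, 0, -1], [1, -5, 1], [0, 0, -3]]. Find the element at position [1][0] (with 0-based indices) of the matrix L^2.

-9

Characteristic polynomial: s^3 + 12s^2 + 47s + 60 = (s + 3)(s + 4)(s + 5), so the eigenvalues are -5, -4, -3.
s=-5: eigenvector (0, 1, 0).
s=-4: eigenvector (1, 1, 0).
s=-3: eigenvector (-1, 0, 1).
P = [[0, 1, -1], [1, 1, 0], [0, 0, 1]], D = diag(-5, -4, -3), P⁻¹ = [[-1, 1, -1], [1, 0, 1], [0, 0, 1]].
L² = P·diag(25, 16, 9)·P⁻¹ = [[16, 0, 7], [-9, 25, -9], [0, 0, 9]].
The requested entry is -9.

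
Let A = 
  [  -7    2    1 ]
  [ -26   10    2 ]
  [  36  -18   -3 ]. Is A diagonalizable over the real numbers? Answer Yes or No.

Characteristic polynomial: p(t) = t^3 - 27t - 54 = (t - 6)(t + 3)^2.
t = -3 has algebraic multiplicity 2; rank(A + 3I) = 2, so geometric multiplicity = 1.
Geometric multiplicity < algebraic multiplicity, so A is not diagonalizable.

No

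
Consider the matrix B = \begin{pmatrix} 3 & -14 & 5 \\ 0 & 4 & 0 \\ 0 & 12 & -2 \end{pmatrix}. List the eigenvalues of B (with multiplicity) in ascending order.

Characteristic polynomial: p(λ) = λ^3 - 5λ^2 - 2λ + 24 = (λ - 4)(λ - 3)(λ + 2).
Roots (with multiplicity): -2, 3, 4.

-2, 3, 4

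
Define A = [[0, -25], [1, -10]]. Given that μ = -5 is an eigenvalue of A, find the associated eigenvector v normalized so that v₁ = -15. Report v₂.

-3

A + 5I = [[5, -25], [1, -5]].
Solving (A + 5I)v = 0 gives the eigenspace spanned by (-15, -3).
With v₁ = -15, v = (-15, -3), so v₂ = -3.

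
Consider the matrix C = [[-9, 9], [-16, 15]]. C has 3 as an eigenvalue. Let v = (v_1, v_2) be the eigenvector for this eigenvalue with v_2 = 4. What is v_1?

3

C − 3I = [[-12, 9], [-16, 12]].
Solving (C − 3I)v = 0 gives the eigenspace spanned by (3, 4).
With v_2 = 4, v = (3, 4), so v_1 = 3.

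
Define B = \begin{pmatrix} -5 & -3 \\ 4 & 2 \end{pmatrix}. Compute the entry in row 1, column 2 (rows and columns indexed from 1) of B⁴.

45

Characteristic polynomial: r^2 + 3r + 2 = (r + 1)(r + 2), so the eigenvalues are -2, -1.
r=-1: eigenvector (-3, 4).
r=-2: eigenvector (1, -1).
P = [[-3, 1], [4, -1]], D = diag(-1, -2), P⁻¹ = [[1, 1], [4, 3]].
B⁴ = P·diag(1, 16)·P⁻¹ = [[61, 45], [-60, -44]].
The requested entry is 45.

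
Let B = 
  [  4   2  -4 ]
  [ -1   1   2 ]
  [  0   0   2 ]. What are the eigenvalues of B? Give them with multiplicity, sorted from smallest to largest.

2, 2, 3

Characteristic polynomial: p(λ) = λ^3 - 7λ^2 + 16λ - 12 = (λ - 3)(λ - 2)^2.
Roots (with multiplicity): 2, 2, 3.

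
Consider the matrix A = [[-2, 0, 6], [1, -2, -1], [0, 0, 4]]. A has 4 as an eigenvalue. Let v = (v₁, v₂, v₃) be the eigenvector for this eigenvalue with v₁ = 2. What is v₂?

A − 4I = [[-6, 0, 6], [1, -6, -1], [0, 0, 0]].
Solving (A − 4I)v = 0 gives the eigenspace spanned by (2, 0, 2).
With v₁ = 2, v = (2, 0, 2), so v₂ = 0.

0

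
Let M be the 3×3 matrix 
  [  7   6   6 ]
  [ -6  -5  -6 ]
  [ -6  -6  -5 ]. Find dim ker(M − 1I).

2

M − 1I = [[6, 6, 6], [-6, -6, -6], [-6, -6, -6]].
This matrix has rank 1, so its null space has dimension 3 − 1 = 2.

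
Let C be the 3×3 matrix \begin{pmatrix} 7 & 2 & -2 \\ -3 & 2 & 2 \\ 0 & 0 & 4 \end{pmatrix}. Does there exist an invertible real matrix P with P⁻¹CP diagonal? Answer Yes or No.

Characteristic polynomial: p(t) = t^3 - 13t^2 + 56t - 80 = (t - 5)(t - 4)^2.
t = 4 has algebraic multiplicity 2; rank(C − 4I) = 1, so geometric multiplicity = 2.
Every eigenvalue has geometric = algebraic multiplicity, so C is diagonalizable.

Yes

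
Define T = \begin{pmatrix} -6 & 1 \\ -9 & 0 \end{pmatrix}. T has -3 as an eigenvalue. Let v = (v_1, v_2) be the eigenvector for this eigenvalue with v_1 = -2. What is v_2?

T + 3I = [[-3, 1], [-9, 3]].
Solving (T + 3I)v = 0 gives the eigenspace spanned by (-2, -6).
With v_1 = -2, v = (-2, -6), so v_2 = -6.

-6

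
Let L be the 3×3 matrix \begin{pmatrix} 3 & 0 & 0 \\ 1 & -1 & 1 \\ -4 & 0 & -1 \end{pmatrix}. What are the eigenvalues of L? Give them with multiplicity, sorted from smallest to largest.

-1, -1, 3

Characteristic polynomial: p(s) = s^3 - s^2 - 5s - 3 = (s - 3)(s + 1)^2.
Roots (with multiplicity): -1, -1, 3.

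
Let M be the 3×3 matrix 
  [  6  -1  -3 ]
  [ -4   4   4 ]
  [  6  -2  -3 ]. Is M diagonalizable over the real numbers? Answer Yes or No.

Characteristic polynomial: p(r) = r^3 - 7r^2 + 16r - 12 = (r - 3)(r - 2)^2.
r = 2 has algebraic multiplicity 2; rank(M − 2I) = 2, so geometric multiplicity = 1.
Geometric multiplicity < algebraic multiplicity, so M is not diagonalizable.

No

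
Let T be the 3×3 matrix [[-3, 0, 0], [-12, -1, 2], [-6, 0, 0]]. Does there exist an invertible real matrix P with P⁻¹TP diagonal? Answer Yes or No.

Yes

Characteristic polynomial: p(r) = r^3 + 4r^2 + 3r = r(r + 1)(r + 3).
All 3 eigenvalues are distinct, so T is diagonalizable.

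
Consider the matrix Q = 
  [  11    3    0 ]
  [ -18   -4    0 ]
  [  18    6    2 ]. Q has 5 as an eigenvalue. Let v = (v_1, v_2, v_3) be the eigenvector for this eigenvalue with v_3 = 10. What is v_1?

Q − 5I = [[6, 3, 0], [-18, -9, 0], [18, 6, -3]].
Solving (Q − 5I)v = 0 gives the eigenspace spanned by (5, -10, 10).
With v_3 = 10, v = (5, -10, 10), so v_1 = 5.

5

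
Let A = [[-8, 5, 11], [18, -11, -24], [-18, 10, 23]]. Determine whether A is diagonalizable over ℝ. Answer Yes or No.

Characteristic polynomial: p(μ) = μ^3 - 4μ^2 - μ + 4 = (μ - 4)(μ - 1)(μ + 1).
All 3 eigenvalues are distinct, so A is diagonalizable.

Yes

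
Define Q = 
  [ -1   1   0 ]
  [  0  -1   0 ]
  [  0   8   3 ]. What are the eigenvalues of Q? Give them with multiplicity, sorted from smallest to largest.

-1, -1, 3

Characteristic polynomial: p(μ) = μ^3 - μ^2 - 5μ - 3 = (μ - 3)(μ + 1)^2.
Roots (with multiplicity): -1, -1, 3.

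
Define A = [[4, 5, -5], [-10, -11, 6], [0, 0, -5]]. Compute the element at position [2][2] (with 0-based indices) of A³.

Characteristic polynomial: s^3 + 12s^2 + 41s + 30 = (s + 1)(s + 5)(s + 6), so the eigenvalues are -6, -5, -1.
s=-1: eigenvector (1, -1, 0).
s=-6: eigenvector (-1, 2, 0).
s=-5: eigenvector (0, 1, 1).
P = [[1, -1, 0], [-1, 2, 1], [0, 0, 1]], D = diag(-1, -6, -5), P⁻¹ = [[2, 1, -1], [1, 1, -1], [0, 0, 1]].
A³ = P·diag(-1, -216, -125)·P⁻¹ = [[214, 215, -215], [-430, -431, 306], [0, 0, -125]].
The requested entry is -125.

-125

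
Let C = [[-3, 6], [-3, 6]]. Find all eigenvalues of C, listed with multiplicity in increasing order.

Characteristic polynomial: p(r) = r^2 - 3r = r(r - 3).
Roots (with multiplicity): 0, 3.

0, 3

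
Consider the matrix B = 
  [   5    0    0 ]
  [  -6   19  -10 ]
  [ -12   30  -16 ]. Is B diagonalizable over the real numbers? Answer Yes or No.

Characteristic polynomial: p(r) = r^3 - 8r^2 + 11r + 20 = (r - 5)(r - 4)(r + 1).
All 3 eigenvalues are distinct, so B is diagonalizable.

Yes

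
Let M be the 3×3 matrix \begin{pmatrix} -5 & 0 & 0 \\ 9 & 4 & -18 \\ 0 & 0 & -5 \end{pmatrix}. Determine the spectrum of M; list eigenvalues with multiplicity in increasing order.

-5, -5, 4

Characteristic polynomial: p(t) = t^3 + 6t^2 - 15t - 100 = (t - 4)(t + 5)^2.
Roots (with multiplicity): -5, -5, 4.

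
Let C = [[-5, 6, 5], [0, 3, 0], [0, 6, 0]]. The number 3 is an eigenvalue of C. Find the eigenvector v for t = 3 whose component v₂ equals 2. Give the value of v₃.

4

C − 3I = [[-8, 6, 5], [0, 0, 0], [0, 6, -3]].
Solving (C − 3I)v = 0 gives the eigenspace spanned by (4, 2, 4).
With v₂ = 2, v = (4, 2, 4), so v₃ = 4.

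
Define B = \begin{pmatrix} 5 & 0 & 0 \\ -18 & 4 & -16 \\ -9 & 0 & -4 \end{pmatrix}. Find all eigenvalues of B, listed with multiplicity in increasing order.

Characteristic polynomial: p(s) = s^3 - 5s^2 - 16s + 80 = (s - 5)(s - 4)(s + 4).
Roots (with multiplicity): -4, 4, 5.

-4, 4, 5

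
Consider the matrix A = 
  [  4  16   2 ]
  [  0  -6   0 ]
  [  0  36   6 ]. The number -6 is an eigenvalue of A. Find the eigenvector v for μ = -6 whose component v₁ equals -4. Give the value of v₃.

-12

A + 6I = [[10, 16, 2], [0, 0, 0], [0, 36, 12]].
Solving (A + 6I)v = 0 gives the eigenspace spanned by (-4, 4, -12).
With v₁ = -4, v = (-4, 4, -12), so v₃ = -12.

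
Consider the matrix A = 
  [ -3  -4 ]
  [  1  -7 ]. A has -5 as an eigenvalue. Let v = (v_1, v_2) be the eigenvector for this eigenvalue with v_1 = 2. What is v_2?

1

A + 5I = [[2, -4], [1, -2]].
Solving (A + 5I)v = 0 gives the eigenspace spanned by (2, 1).
With v_1 = 2, v = (2, 1), so v_2 = 1.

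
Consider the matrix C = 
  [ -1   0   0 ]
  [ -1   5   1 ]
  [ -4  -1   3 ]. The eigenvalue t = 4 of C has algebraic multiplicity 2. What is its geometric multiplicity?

1

C − 4I = [[-5, 0, 0], [-1, 1, 1], [-4, -1, -1]].
This matrix has rank 2, so its null space has dimension 3 − 2 = 1.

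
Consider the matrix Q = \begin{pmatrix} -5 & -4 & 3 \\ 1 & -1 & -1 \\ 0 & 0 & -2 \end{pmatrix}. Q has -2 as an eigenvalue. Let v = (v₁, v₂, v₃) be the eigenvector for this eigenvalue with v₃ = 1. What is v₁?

1

Q + 2I = [[-3, -4, 3], [1, 1, -1], [0, 0, 0]].
Solving (Q + 2I)v = 0 gives the eigenspace spanned by (1, 0, 1).
With v₃ = 1, v = (1, 0, 1), so v₁ = 1.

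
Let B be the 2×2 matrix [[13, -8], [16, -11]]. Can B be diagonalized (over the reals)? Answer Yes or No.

Characteristic polynomial: p(r) = r^2 - 2r - 15 = (r - 5)(r + 3).
All 2 eigenvalues are distinct, so B is diagonalizable.

Yes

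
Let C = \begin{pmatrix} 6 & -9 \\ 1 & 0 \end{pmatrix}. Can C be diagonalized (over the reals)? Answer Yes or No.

Characteristic polynomial: p(t) = t^2 - 6t + 9 = (t - 3)^2.
t = 3 has algebraic multiplicity 2; rank(C − 3I) = 1, so geometric multiplicity = 1.
Geometric multiplicity < algebraic multiplicity, so C is not diagonalizable.

No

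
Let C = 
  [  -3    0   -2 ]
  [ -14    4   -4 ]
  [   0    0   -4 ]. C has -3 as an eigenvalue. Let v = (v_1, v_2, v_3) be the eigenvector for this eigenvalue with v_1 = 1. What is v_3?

C + 3I = [[0, 0, -2], [-14, 7, -4], [0, 0, -1]].
Solving (C + 3I)v = 0 gives the eigenspace spanned by (1, 2, 0).
With v_1 = 1, v = (1, 2, 0), so v_3 = 0.

0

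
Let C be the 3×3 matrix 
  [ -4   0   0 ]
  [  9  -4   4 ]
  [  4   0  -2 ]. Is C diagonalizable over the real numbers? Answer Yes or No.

No

Characteristic polynomial: p(r) = r^3 + 10r^2 + 32r + 32 = (r + 2)(r + 4)^2.
r = -4 has algebraic multiplicity 2; rank(C + 4I) = 2, so geometric multiplicity = 1.
Geometric multiplicity < algebraic multiplicity, so C is not diagonalizable.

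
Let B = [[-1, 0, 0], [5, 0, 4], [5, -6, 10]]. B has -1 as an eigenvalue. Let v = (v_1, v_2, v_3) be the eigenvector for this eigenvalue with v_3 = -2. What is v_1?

B + 1I = [[0, 0, 0], [5, 1, 4], [5, -6, 11]].
Solving (B + 1I)v = 0 gives the eigenspace spanned by (2, -2, -2).
With v_3 = -2, v = (2, -2, -2), so v_1 = 2.

2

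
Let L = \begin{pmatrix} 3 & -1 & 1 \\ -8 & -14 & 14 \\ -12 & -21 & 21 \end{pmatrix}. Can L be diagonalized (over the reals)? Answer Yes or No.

No

Characteristic polynomial: p(μ) = μ^3 - 10μ^2 + 25μ = μ(μ - 5)^2.
μ = 5 has algebraic multiplicity 2; rank(L − 5I) = 2, so geometric multiplicity = 1.
Geometric multiplicity < algebraic multiplicity, so L is not diagonalizable.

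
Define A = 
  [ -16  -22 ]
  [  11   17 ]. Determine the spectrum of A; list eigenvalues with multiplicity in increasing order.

Characteristic polynomial: p(λ) = λ^2 - λ - 30 = (λ - 6)(λ + 5).
Roots (with multiplicity): -5, 6.

-5, 6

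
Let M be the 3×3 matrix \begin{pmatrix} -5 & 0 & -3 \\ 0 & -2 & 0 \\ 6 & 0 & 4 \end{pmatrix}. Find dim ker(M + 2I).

2

M + 2I = [[-3, 0, -3], [0, 0, 0], [6, 0, 6]].
This matrix has rank 1, so its null space has dimension 3 − 1 = 2.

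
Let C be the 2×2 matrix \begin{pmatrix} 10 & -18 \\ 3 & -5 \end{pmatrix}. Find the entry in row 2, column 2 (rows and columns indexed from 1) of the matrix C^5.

-2045

Characteristic polynomial: μ^2 - 5μ + 4 = (μ - 4)(μ - 1), so the eigenvalues are 1, 4.
μ=1: eigenvector (2, 1).
μ=4: eigenvector (3, 1).
P = [[2, 3], [1, 1]], D = diag(1, 4), P⁻¹ = [[-1, 3], [1, -2]].
C⁵ = P·diag(1, 1024)·P⁻¹ = [[3070, -6138], [1023, -2045]].
The requested entry is -2045.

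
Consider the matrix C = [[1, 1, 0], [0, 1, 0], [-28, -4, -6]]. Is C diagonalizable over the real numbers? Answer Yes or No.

Characteristic polynomial: p(r) = r^3 + 4r^2 - 11r + 6 = (r - 1)^2(r + 6).
r = 1 has algebraic multiplicity 2; rank(C − 1I) = 2, so geometric multiplicity = 1.
Geometric multiplicity < algebraic multiplicity, so C is not diagonalizable.

No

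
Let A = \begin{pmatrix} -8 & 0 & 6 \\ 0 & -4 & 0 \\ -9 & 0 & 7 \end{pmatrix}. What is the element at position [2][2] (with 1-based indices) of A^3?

-64

Characteristic polynomial: μ^3 + 5μ^2 + 2μ - 8 = (μ - 1)(μ + 2)(μ + 4), so the eigenvalues are -4, -2, 1.
μ=-2: eigenvector (-1, 0, -1).
μ=-4: eigenvector (0, 1, 0).
μ=1: eigenvector (-2, 0, -3).
P = [[-1, 0, -2], [0, 1, 0], [-1, 0, -3]], D = diag(-2, -4, 1), P⁻¹ = [[-3, 0, 2], [0, 1, 0], [1, 0, -1]].
A³ = P·diag(-8, -64, 1)·P⁻¹ = [[-26, 0, 18], [0, -64, 0], [-27, 0, 19]].
The requested entry is -64.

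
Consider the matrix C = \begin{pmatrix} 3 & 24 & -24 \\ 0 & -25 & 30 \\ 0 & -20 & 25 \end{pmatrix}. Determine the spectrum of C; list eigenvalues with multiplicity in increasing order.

Characteristic polynomial: p(r) = r^3 - 3r^2 - 25r + 75 = (r - 5)(r - 3)(r + 5).
Roots (with multiplicity): -5, 3, 5.

-5, 3, 5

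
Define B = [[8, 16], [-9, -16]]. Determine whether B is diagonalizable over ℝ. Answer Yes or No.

Characteristic polynomial: p(λ) = λ^2 + 8λ + 16 = (λ + 4)^2.
λ = -4 has algebraic multiplicity 2; rank(B + 4I) = 1, so geometric multiplicity = 1.
Geometric multiplicity < algebraic multiplicity, so B is not diagonalizable.

No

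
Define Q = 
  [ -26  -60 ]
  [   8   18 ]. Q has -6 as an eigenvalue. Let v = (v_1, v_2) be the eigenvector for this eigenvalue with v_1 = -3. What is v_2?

Q + 6I = [[-20, -60], [8, 24]].
Solving (Q + 6I)v = 0 gives the eigenspace spanned by (-3, 1).
With v_1 = -3, v = (-3, 1), so v_2 = 1.

1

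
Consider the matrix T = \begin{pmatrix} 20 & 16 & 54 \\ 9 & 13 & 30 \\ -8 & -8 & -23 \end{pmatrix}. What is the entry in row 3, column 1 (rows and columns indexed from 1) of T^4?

Characteristic polynomial: λ^3 - 10λ^2 + 29λ - 20 = (λ - 5)(λ - 4)(λ - 1), so the eigenvalues are 1, 4, 5.
λ=1: eigenvector (-2, -1, 1).
λ=5: eigenvector (4, 3, -2).
λ=4: eigenvector (1, -1, 0).
P = [[-2, 4, 1], [-1, 3, -1], [1, -2, 0]], D = diag(1, 5, 4), P⁻¹ = [[2, 2, 7], [1, 1, 3], [1, 0, 2]].
T⁴ = P·diag(1, 625, 256)·P⁻¹ = [[2752, 2496, 7998], [1617, 1873, 5106], [-1248, -1248, -3743]].
The requested entry is -1248.

-1248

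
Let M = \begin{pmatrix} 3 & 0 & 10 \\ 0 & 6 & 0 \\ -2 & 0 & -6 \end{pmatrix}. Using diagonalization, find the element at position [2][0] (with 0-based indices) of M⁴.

30

Characteristic polynomial: s^3 - 3s^2 - 16s - 12 = (s - 6)(s + 1)(s + 2), so the eigenvalues are -2, -1, 6.
s=-1: eigenvector (5, 0, -2).
s=6: eigenvector (0, 1, 0).
s=-2: eigenvector (-2, 0, 1).
P = [[5, 0, -2], [0, 1, 0], [-2, 0, 1]], D = diag(-1, 6, -2), P⁻¹ = [[1, 0, 2], [0, 1, 0], [2, 0, 5]].
M⁴ = P·diag(1, 1296, 16)·P⁻¹ = [[-59, 0, -150], [0, 1296, 0], [30, 0, 76]].
The requested entry is 30.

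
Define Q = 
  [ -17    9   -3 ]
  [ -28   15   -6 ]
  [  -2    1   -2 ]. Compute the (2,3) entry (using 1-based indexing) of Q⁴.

30

Characteristic polynomial: λ^3 + 4λ^2 + λ - 6 = (λ - 1)(λ + 2)(λ + 3), so the eigenvalues are -3, -2, 1.
λ=1: eigenvector (1, 2, 0).
λ=-3: eigenvector (-3, -5, -1).
λ=-2: eigenvector (1, 2, 1).
P = [[1, -3, 1], [2, -5, 2], [0, -1, 1]], D = diag(1, -3, -2), P⁻¹ = [[-3, 2, -1], [-2, 1, 0], [-2, 1, 1]].
Q⁴ = P·diag(1, 81, 16)·P⁻¹ = [[451, -225, 15], [740, -369, 30], [130, -65, 16]].
The requested entry is 30.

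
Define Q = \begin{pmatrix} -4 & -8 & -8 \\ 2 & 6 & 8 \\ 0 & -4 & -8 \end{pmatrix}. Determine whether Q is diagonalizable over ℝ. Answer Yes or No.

Characteristic polynomial: p(r) = r^3 + 6r^2 + 8r = r(r + 2)(r + 4).
All 3 eigenvalues are distinct, so Q is diagonalizable.

Yes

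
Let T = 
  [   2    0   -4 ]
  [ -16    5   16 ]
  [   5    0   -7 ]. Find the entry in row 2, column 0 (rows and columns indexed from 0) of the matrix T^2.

Characteristic polynomial: r^3 - 19r - 30 = (r - 5)(r + 2)(r + 3), so the eigenvalues are -3, -2, 5.
r=-2: eigenvector (1, 0, 1).
r=5: eigenvector (0, 1, 0).
r=-3: eigenvector (4, -2, 5).
P = [[1, 0, 4], [0, 1, -2], [1, 0, 5]], D = diag(-2, 5, -3), P⁻¹ = [[5, 0, -4], [-2, 1, 2], [-1, 0, 1]].
T² = P·diag(4, 25, 9)·P⁻¹ = [[-16, 0, 20], [-32, 25, 32], [-25, 0, 29]].
The requested entry is -25.

-25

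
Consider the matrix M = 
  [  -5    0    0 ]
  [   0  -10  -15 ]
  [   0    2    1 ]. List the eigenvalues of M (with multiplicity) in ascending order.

-5, -5, -4

Characteristic polynomial: p(λ) = λ^3 + 14λ^2 + 65λ + 100 = (λ + 4)(λ + 5)^2.
Roots (with multiplicity): -5, -5, -4.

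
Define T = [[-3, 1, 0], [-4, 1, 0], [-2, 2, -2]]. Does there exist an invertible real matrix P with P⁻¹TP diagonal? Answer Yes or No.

Characteristic polynomial: p(μ) = μ^3 + 4μ^2 + 5μ + 2 = (μ + 1)^2(μ + 2).
μ = -1 has algebraic multiplicity 2; rank(T + 1I) = 2, so geometric multiplicity = 1.
Geometric multiplicity < algebraic multiplicity, so T is not diagonalizable.

No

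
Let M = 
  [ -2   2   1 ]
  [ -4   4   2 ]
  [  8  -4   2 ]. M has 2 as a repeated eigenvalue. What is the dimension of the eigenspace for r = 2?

M − 2I = [[-4, 2, 1], [-4, 2, 2], [8, -4, 0]].
This matrix has rank 2, so its null space has dimension 3 − 2 = 1.

1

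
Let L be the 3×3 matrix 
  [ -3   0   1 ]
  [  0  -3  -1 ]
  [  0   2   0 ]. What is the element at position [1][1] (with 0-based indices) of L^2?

Characteristic polynomial: r^3 + 6r^2 + 11r + 6 = (r + 1)(r + 2)(r + 3), so the eigenvalues are -3, -2, -1.
r=-3: eigenvector (1, 0, 0).
r=-2: eigenvector (1, -1, 1).
r=-1: eigenvector (1, -1, 2).
P = [[1, 1, 1], [0, -1, -1], [0, 1, 2]], D = diag(-3, -2, -1), P⁻¹ = [[1, 1, 0], [0, -2, -1], [0, 1, 1]].
L² = P·diag(9, 4, 1)·P⁻¹ = [[9, 2, -3], [0, 7, 3], [0, -6, -2]].
The requested entry is 7.

7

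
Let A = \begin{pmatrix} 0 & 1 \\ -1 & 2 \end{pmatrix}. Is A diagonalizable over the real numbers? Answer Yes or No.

Characteristic polynomial: p(s) = s^2 - 2s + 1 = (s - 1)^2.
s = 1 has algebraic multiplicity 2; rank(A − 1I) = 1, so geometric multiplicity = 1.
Geometric multiplicity < algebraic multiplicity, so A is not diagonalizable.

No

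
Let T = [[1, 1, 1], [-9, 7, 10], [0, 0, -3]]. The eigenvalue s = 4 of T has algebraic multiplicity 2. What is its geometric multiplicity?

1

T − 4I = [[-3, 1, 1], [-9, 3, 10], [0, 0, -7]].
This matrix has rank 2, so its null space has dimension 3 − 2 = 1.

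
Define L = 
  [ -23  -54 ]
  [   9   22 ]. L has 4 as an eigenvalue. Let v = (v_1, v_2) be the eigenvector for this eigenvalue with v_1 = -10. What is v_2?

L − 4I = [[-27, -54], [9, 18]].
Solving (L − 4I)v = 0 gives the eigenspace spanned by (-10, 5).
With v_1 = -10, v = (-10, 5), so v_2 = 5.

5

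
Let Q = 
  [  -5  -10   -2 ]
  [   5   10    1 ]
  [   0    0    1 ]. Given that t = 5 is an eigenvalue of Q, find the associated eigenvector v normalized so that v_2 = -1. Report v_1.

1

Q − 5I = [[-10, -10, -2], [5, 5, 1], [0, 0, -4]].
Solving (Q − 5I)v = 0 gives the eigenspace spanned by (1, -1, 0).
With v_2 = -1, v = (1, -1, 0), so v_1 = 1.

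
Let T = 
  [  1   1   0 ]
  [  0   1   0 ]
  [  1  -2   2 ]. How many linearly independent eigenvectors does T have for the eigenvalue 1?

1

T − 1I = [[0, 1, 0], [0, 0, 0], [1, -2, 1]].
This matrix has rank 2, so its null space has dimension 3 − 2 = 1.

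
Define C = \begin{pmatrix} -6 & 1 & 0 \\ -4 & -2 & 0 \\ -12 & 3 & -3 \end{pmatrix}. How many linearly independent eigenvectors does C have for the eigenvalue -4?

1

C + 4I = [[-2, 1, 0], [-4, 2, 0], [-12, 3, 1]].
This matrix has rank 2, so its null space has dimension 3 − 2 = 1.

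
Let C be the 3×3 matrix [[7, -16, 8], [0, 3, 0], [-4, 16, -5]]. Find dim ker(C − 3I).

2

C − 3I = [[4, -16, 8], [0, 0, 0], [-4, 16, -8]].
This matrix has rank 1, so its null space has dimension 3 − 1 = 2.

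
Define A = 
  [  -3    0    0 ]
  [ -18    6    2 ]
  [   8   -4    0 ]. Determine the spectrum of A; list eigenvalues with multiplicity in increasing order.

-3, 2, 4

Characteristic polynomial: p(t) = t^3 - 3t^2 - 10t + 24 = (t - 4)(t - 2)(t + 3).
Roots (with multiplicity): -3, 2, 4.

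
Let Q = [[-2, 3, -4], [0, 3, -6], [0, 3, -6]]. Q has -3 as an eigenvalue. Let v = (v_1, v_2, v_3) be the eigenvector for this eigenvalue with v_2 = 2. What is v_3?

2

Q + 3I = [[1, 3, -4], [0, 6, -6], [0, 3, -3]].
Solving (Q + 3I)v = 0 gives the eigenspace spanned by (2, 2, 2).
With v_2 = 2, v = (2, 2, 2), so v_3 = 2.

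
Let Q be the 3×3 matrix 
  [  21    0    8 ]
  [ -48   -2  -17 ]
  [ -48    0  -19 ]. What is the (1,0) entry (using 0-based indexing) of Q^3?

-912

Characteristic polynomial: r^3 - 19r - 30 = (r - 5)(r + 2)(r + 3), so the eigenvalues are -3, -2, 5.
r=5: eigenvector (1, -2, -2).
r=-2: eigenvector (0, 1, 0).
r=-3: eigenvector (-1, 3, 3).
P = [[1, 0, -1], [-2, 1, 3], [-2, 0, 3]], D = diag(5, -2, -3), P⁻¹ = [[3, 0, 1], [0, 1, -1], [2, 0, 1]].
Q³ = P·diag(125, -8, -27)·P⁻¹ = [[429, 0, 152], [-912, -8, -323], [-912, 0, -331]].
The requested entry is -912.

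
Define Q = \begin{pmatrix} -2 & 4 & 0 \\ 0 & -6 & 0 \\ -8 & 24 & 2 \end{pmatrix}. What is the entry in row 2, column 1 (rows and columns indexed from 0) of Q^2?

-128

Characteristic polynomial: t^3 + 6t^2 - 4t - 24 = (t - 2)(t + 2)(t + 6), so the eigenvalues are -6, -2, 2.
t=-6: eigenvector (-1, 1, -4).
t=-2: eigenvector (1, 0, 2).
t=2: eigenvector (0, 0, 1).
P = [[-1, 1, 0], [1, 0, 0], [-4, 2, 1]], D = diag(-6, -2, 2), P⁻¹ = [[0, 1, 0], [1, 1, 0], [-2, 2, 1]].
Q² = P·diag(36, 4, 4)·P⁻¹ = [[4, -32, 0], [0, 36, 0], [0, -128, 4]].
The requested entry is -128.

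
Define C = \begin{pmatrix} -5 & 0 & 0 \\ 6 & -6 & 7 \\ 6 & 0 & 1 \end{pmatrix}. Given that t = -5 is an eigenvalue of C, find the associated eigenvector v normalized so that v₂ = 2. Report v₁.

C + 5I = [[0, 0, 0], [6, -1, 7], [6, 0, 6]].
Solving (C + 5I)v = 0 gives the eigenspace spanned by (-2, 2, 2).
With v₂ = 2, v = (-2, 2, 2), so v₁ = -2.

-2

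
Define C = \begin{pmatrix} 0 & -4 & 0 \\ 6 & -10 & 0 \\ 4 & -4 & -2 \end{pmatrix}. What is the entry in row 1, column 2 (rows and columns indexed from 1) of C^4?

2080

Characteristic polynomial: r^3 + 12r^2 + 44r + 48 = (r + 2)(r + 4)(r + 6), so the eigenvalues are -6, -4, -2.
r=-4: eigenvector (1, 1, 0).
r=-6: eigenvector (2, 3, 1).
r=-2: eigenvector (0, 0, 1).
P = [[1, 2, 0], [1, 3, 0], [0, 1, 1]], D = diag(-4, -6, -2), P⁻¹ = [[3, -2, 0], [-1, 1, 0], [1, -1, 1]].
C⁴ = P·diag(256, 1296, 16)·P⁻¹ = [[-1824, 2080, 0], [-3120, 3376, 0], [-1280, 1280, 16]].
The requested entry is 2080.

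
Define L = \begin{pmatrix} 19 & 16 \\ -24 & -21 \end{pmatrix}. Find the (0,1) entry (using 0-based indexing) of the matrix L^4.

Characteristic polynomial: r^2 + 2r - 15 = (r - 3)(r + 5), so the eigenvalues are -5, 3.
r=3: eigenvector (1, -1).
r=-5: eigenvector (-2, 3).
P = [[1, -2], [-1, 3]], D = diag(3, -5), P⁻¹ = [[3, 2], [1, 1]].
L⁴ = P·diag(81, 625)·P⁻¹ = [[-1007, -1088], [1632, 1713]].
The requested entry is -1088.

-1088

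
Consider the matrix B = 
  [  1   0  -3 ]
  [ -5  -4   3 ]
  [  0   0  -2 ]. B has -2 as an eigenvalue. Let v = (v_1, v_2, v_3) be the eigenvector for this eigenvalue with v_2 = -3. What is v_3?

3

B + 2I = [[3, 0, -3], [-5, -2, 3], [0, 0, 0]].
Solving (B + 2I)v = 0 gives the eigenspace spanned by (3, -3, 3).
With v_2 = -3, v = (3, -3, 3), so v_3 = 3.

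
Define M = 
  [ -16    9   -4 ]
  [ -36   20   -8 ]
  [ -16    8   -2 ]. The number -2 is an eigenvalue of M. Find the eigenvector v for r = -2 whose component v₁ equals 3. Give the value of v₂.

M + 2I = [[-14, 9, -4], [-36, 22, -8], [-16, 8, 0]].
Solving (M + 2I)v = 0 gives the eigenspace spanned by (3, 6, 3).
With v₁ = 3, v = (3, 6, 3), so v₂ = 6.

6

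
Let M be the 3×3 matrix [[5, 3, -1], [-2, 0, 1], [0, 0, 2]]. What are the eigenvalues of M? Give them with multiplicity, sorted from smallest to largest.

Characteristic polynomial: p(t) = t^3 - 7t^2 + 16t - 12 = (t - 3)(t - 2)^2.
Roots (with multiplicity): 2, 2, 3.

2, 2, 3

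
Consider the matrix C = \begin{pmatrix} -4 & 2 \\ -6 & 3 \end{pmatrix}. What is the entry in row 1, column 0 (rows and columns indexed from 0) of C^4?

6

Characteristic polynomial: s^2 + s = s(s + 1), so the eigenvalues are -1, 0.
s=0: eigenvector (-1, -2).
s=-1: eigenvector (2, 3).
P = [[-1, 2], [-2, 3]], D = diag(0, -1), P⁻¹ = [[3, -2], [2, -1]].
C⁴ = P·diag(0, 1)·P⁻¹ = [[4, -2], [6, -3]].
The requested entry is 6.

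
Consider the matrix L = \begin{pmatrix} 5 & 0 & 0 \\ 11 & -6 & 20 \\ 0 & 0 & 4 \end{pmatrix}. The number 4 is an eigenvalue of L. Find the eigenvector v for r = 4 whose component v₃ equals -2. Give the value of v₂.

L − 4I = [[1, 0, 0], [11, -10, 20], [0, 0, 0]].
Solving (L − 4I)v = 0 gives the eigenspace spanned by (0, -4, -2).
With v₃ = -2, v = (0, -4, -2), so v₂ = -4.

-4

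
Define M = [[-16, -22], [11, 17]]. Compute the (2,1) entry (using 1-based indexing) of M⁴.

671

Characteristic polynomial: μ^2 - μ - 30 = (μ - 6)(μ + 5), so the eigenvalues are -5, 6.
μ=6: eigenvector (1, -1).
μ=-5: eigenvector (2, -1).
P = [[1, 2], [-1, -1]], D = diag(6, -5), P⁻¹ = [[-1, -2], [1, 1]].
M⁴ = P·diag(1296, 625)·P⁻¹ = [[-46, -1342], [671, 1967]].
The requested entry is 671.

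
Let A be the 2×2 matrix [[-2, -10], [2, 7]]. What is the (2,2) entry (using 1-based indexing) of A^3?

Characteristic polynomial: s^2 - 5s + 6 = (s - 3)(s - 2), so the eigenvalues are 2, 3.
s=3: eigenvector (-2, 1).
s=2: eigenvector (-5, 2).
P = [[-2, -5], [1, 2]], D = diag(3, 2), P⁻¹ = [[2, 5], [-1, -2]].
A³ = P·diag(27, 8)·P⁻¹ = [[-68, -190], [38, 103]].
The requested entry is 103.

103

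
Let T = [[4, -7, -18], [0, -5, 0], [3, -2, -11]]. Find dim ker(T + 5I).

T + 5I = [[9, -7, -18], [0, 0, 0], [3, -2, -6]].
This matrix has rank 2, so its null space has dimension 3 − 2 = 1.

1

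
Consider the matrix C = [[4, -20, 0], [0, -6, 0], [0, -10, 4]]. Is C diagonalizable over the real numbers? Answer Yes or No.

Yes

Characteristic polynomial: p(r) = r^3 - 2r^2 - 32r + 96 = (r - 4)^2(r + 6).
r = 4 has algebraic multiplicity 2; rank(C − 4I) = 1, so geometric multiplicity = 2.
Every eigenvalue has geometric = algebraic multiplicity, so C is diagonalizable.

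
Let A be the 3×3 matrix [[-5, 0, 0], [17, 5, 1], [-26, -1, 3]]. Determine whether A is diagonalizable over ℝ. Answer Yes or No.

No

Characteristic polynomial: p(t) = t^3 - 3t^2 - 24t + 80 = (t - 4)^2(t + 5).
t = 4 has algebraic multiplicity 2; rank(A − 4I) = 2, so geometric multiplicity = 1.
Geometric multiplicity < algebraic multiplicity, so A is not diagonalizable.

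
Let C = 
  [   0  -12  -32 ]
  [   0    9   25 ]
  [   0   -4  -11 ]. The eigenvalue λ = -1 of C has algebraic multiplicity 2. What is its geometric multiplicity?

1

C + 1I = [[1, -12, -32], [0, 10, 25], [0, -4, -10]].
This matrix has rank 2, so its null space has dimension 3 − 2 = 1.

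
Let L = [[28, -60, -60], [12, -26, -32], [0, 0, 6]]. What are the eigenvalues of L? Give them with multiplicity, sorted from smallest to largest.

Characteristic polynomial: p(t) = t^3 - 8t^2 + 4t + 48 = (t - 6)(t - 4)(t + 2).
Roots (with multiplicity): -2, 4, 6.

-2, 4, 6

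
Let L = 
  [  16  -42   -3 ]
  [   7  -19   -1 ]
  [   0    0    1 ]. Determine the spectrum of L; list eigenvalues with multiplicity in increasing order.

Characteristic polynomial: p(s) = s^3 + 2s^2 - 13s + 10 = (s - 2)(s - 1)(s + 5).
Roots (with multiplicity): -5, 1, 2.

-5, 1, 2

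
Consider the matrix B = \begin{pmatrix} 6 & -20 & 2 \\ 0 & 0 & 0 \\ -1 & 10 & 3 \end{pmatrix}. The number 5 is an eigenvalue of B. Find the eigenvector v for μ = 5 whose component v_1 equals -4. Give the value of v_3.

2

B − 5I = [[1, -20, 2], [0, -5, 0], [-1, 10, -2]].
Solving (B − 5I)v = 0 gives the eigenspace spanned by (-4, 0, 2).
With v_1 = -4, v = (-4, 0, 2), so v_3 = 2.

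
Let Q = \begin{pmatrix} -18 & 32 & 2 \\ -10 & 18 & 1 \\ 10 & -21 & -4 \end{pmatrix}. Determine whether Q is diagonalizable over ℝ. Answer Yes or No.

No

Characteristic polynomial: p(t) = t^3 + 4t^2 - 3t - 18 = (t - 2)(t + 3)^2.
t = -3 has algebraic multiplicity 2; rank(Q + 3I) = 2, so geometric multiplicity = 1.
Geometric multiplicity < algebraic multiplicity, so Q is not diagonalizable.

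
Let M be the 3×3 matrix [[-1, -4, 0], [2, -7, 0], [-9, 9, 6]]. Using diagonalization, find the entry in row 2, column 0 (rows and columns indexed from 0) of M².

-27

Characteristic polynomial: t^3 + 2t^2 - 33t - 90 = (t - 6)(t + 3)(t + 5), so the eigenvalues are -5, -3, 6.
t=-5: eigenvector (1, 1, 0).
t=6: eigenvector (0, 0, 1).
t=-3: eigenvector (2, 1, 1).
P = [[1, 0, 2], [1, 0, 1], [0, 1, 1]], D = diag(-5, 6, -3), P⁻¹ = [[-1, 2, 0], [-1, 1, 1], [1, -1, 0]].
M² = P·diag(25, 36, 9)·P⁻¹ = [[-7, 32, 0], [-16, 41, 0], [-27, 27, 36]].
The requested entry is -27.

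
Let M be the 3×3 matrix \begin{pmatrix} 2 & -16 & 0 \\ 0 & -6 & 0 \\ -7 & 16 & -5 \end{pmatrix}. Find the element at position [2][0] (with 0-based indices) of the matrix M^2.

Characteristic polynomial: r^3 + 9r^2 + 8r - 60 = (r - 2)(r + 5)(r + 6), so the eigenvalues are -6, -5, 2.
r=2: eigenvector (1, 0, -1).
r=-6: eigenvector (2, 1, -2).
r=-5: eigenvector (0, 0, 1).
P = [[1, 2, 0], [0, 1, 0], [-1, -2, 1]], D = diag(2, -6, -5), P⁻¹ = [[1, -2, 0], [0, 1, 0], [1, 0, 1]].
M² = P·diag(4, 36, 25)·P⁻¹ = [[4, 64, 0], [0, 36, 0], [21, -64, 25]].
The requested entry is 21.

21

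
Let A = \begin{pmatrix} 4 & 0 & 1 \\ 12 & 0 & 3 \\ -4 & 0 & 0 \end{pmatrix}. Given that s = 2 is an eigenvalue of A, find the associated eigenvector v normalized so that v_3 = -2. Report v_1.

A − 2I = [[2, 0, 1], [12, -2, 3], [-4, 0, -2]].
Solving (A − 2I)v = 0 gives the eigenspace spanned by (1, 3, -2).
With v_3 = -2, v = (1, 3, -2), so v_1 = 1.

1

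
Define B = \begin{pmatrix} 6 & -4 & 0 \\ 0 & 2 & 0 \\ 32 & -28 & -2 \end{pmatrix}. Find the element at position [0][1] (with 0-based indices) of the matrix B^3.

-208

Characteristic polynomial: r^3 - 6r^2 - 4r + 24 = (r - 6)(r - 2)(r + 2), so the eigenvalues are -2, 2, 6.
r=6: eigenvector (1, 0, 4).
r=2: eigenvector (1, 1, 1).
r=-2: eigenvector (0, 0, 1).
P = [[1, 1, 0], [0, 1, 0], [4, 1, 1]], D = diag(6, 2, -2), P⁻¹ = [[1, -1, 0], [0, 1, 0], [-4, 3, 1]].
B³ = P·diag(216, 8, -8)·P⁻¹ = [[216, -208, 0], [0, 8, 0], [896, -880, -8]].
The requested entry is -208.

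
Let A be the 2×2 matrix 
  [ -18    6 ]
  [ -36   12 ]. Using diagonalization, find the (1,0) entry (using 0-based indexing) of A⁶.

279936

Characteristic polynomial: t^2 + 6t = t(t + 6), so the eigenvalues are -6, 0.
t=0: eigenvector (1, 3).
t=-6: eigenvector (1, 2).
P = [[1, 1], [3, 2]], D = diag(0, -6), P⁻¹ = [[-2, 1], [3, -1]].
A⁶ = P·diag(0, 46656)·P⁻¹ = [[139968, -46656], [279936, -93312]].
The requested entry is 279936.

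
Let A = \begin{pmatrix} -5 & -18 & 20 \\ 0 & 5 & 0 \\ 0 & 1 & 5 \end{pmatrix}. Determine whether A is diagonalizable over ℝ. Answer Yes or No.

No

Characteristic polynomial: p(t) = t^3 - 5t^2 - 25t + 125 = (t - 5)^2(t + 5).
t = 5 has algebraic multiplicity 2; rank(A − 5I) = 2, so geometric multiplicity = 1.
Geometric multiplicity < algebraic multiplicity, so A is not diagonalizable.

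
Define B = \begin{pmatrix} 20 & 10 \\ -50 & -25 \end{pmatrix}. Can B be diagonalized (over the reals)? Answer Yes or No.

Yes

Characteristic polynomial: p(r) = r^2 + 5r = r(r + 5).
All 2 eigenvalues are distinct, so B is diagonalizable.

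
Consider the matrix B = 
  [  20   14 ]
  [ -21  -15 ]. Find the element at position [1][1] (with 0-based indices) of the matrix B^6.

Characteristic polynomial: λ^2 - 5λ - 6 = (λ - 6)(λ + 1), so the eigenvalues are -1, 6.
λ=-1: eigenvector (-2, 3).
λ=6: eigenvector (-1, 1).
P = [[-2, -1], [3, 1]], D = diag(-1, 6), P⁻¹ = [[1, 1], [-3, -2]].
B⁶ = P·diag(1, 46656)·P⁻¹ = [[139966, 93310], [-139965, -93309]].
The requested entry is -93309.

-93309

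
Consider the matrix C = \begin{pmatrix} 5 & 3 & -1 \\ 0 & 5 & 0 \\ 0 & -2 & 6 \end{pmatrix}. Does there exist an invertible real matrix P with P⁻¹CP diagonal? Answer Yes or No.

Characteristic polynomial: p(μ) = μ^3 - 16μ^2 + 85μ - 150 = (μ - 6)(μ - 5)^2.
μ = 5 has algebraic multiplicity 2; rank(C − 5I) = 2, so geometric multiplicity = 1.
Geometric multiplicity < algebraic multiplicity, so C is not diagonalizable.

No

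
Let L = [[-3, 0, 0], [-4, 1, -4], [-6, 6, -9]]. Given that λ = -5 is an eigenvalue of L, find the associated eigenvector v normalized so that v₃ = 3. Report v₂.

2

L + 5I = [[2, 0, 0], [-4, 6, -4], [-6, 6, -4]].
Solving (L + 5I)v = 0 gives the eigenspace spanned by (0, 2, 3).
With v₃ = 3, v = (0, 2, 3), so v₂ = 2.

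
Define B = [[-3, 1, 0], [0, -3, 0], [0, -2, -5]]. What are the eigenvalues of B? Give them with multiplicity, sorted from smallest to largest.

-5, -3, -3

Characteristic polynomial: p(s) = s^3 + 11s^2 + 39s + 45 = (s + 3)^2(s + 5).
Roots (with multiplicity): -5, -3, -3.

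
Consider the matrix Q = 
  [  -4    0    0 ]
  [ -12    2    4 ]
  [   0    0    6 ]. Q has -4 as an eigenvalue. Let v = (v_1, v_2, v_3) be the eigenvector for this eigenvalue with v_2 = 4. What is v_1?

2

Q + 4I = [[0, 0, 0], [-12, 6, 4], [0, 0, 10]].
Solving (Q + 4I)v = 0 gives the eigenspace spanned by (2, 4, 0).
With v_2 = 4, v = (2, 4, 0), so v_1 = 2.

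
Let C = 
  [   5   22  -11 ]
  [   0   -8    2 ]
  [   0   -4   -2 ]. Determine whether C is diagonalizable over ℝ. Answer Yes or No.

Characteristic polynomial: p(r) = r^3 + 5r^2 - 26r - 120 = (r - 5)(r + 4)(r + 6).
All 3 eigenvalues are distinct, so C is diagonalizable.

Yes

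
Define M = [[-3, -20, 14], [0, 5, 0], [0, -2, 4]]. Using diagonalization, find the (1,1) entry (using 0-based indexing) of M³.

125

Characteristic polynomial: t^3 - 6t^2 - 7t + 60 = (t - 5)(t - 4)(t + 3), so the eigenvalues are -3, 4, 5.
t=-3: eigenvector (1, 0, 0).
t=5: eigenvector (-6, 1, -2).
t=4: eigenvector (2, 0, 1).
P = [[1, -6, 2], [0, 1, 0], [0, -2, 1]], D = diag(-3, 5, 4), P⁻¹ = [[1, 2, -2], [0, 1, 0], [0, 2, 1]].
M³ = P·diag(-27, 125, 64)·P⁻¹ = [[-27, -548, 182], [0, 125, 0], [0, -122, 64]].
The requested entry is 125.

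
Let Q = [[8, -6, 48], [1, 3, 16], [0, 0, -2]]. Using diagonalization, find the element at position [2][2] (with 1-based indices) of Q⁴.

-717

Characteristic polynomial: μ^3 - 9μ^2 + 8μ + 60 = (μ - 6)(μ - 5)(μ + 2), so the eigenvalues are -2, 5, 6.
μ=6: eigenvector (3, 1, 0).
μ=5: eigenvector (2, 1, 0).
μ=-2: eigenvector (-6, -2, 1).
P = [[3, 2, -6], [1, 1, -2], [0, 0, 1]], D = diag(6, 5, -2), P⁻¹ = [[1, -2, 2], [-1, 3, 0], [0, 0, 1]].
Q⁴ = P·diag(1296, 625, 16)·P⁻¹ = [[2638, -4026, 7680], [671, -717, 2560], [0, 0, 16]].
The requested entry is -717.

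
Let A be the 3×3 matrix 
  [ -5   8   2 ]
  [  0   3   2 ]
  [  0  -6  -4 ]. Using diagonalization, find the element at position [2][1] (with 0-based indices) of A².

Characteristic polynomial: μ^3 + 6μ^2 + 5μ = μ(μ + 1)(μ + 5), so the eigenvalues are -5, -1, 0.
μ=-5: eigenvector (1, 0, 0).
μ=0: eigenvector (2, 2, -3).
μ=-1: eigenvector (1, 1, -2).
P = [[1, 2, 1], [0, 2, 1], [0, -3, -2]], D = diag(-5, 0, -1), P⁻¹ = [[1, -1, 0], [0, 2, 1], [0, -3, -2]].
A² = P·diag(25, 0, 1)·P⁻¹ = [[25, -28, -2], [0, -3, -2], [0, 6, 4]].
The requested entry is 6.

6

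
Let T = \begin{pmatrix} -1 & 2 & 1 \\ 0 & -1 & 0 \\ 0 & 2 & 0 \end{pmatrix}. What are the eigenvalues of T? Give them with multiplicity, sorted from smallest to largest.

Characteristic polynomial: p(s) = s^3 + 2s^2 + s = s(s + 1)^2.
Roots (with multiplicity): -1, -1, 0.

-1, -1, 0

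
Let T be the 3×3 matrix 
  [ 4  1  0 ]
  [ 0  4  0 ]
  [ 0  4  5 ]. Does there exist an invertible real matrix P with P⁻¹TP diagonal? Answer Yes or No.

Characteristic polynomial: p(μ) = μ^3 - 13μ^2 + 56μ - 80 = (μ - 5)(μ - 4)^2.
μ = 4 has algebraic multiplicity 2; rank(T − 4I) = 2, so geometric multiplicity = 1.
Geometric multiplicity < algebraic multiplicity, so T is not diagonalizable.

No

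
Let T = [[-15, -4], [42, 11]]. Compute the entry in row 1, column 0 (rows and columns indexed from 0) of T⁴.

-1680

Characteristic polynomial: r^2 + 4r + 3 = (r + 1)(r + 3), so the eigenvalues are -3, -1.
r=-1: eigenvector (-2, 7).
r=-3: eigenvector (1, -3).
P = [[-2, 1], [7, -3]], D = diag(-1, -3), P⁻¹ = [[3, 1], [7, 2]].
T⁴ = P·diag(1, 81)·P⁻¹ = [[561, 160], [-1680, -479]].
The requested entry is -1680.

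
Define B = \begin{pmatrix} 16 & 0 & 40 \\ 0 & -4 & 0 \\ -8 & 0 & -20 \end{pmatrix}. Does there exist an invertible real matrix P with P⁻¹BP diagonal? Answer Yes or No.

Yes

Characteristic polynomial: p(μ) = μ^3 + 8μ^2 + 16μ = μ(μ + 4)^2.
μ = -4 has algebraic multiplicity 2; rank(B + 4I) = 1, so geometric multiplicity = 2.
Every eigenvalue has geometric = algebraic multiplicity, so B is diagonalizable.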